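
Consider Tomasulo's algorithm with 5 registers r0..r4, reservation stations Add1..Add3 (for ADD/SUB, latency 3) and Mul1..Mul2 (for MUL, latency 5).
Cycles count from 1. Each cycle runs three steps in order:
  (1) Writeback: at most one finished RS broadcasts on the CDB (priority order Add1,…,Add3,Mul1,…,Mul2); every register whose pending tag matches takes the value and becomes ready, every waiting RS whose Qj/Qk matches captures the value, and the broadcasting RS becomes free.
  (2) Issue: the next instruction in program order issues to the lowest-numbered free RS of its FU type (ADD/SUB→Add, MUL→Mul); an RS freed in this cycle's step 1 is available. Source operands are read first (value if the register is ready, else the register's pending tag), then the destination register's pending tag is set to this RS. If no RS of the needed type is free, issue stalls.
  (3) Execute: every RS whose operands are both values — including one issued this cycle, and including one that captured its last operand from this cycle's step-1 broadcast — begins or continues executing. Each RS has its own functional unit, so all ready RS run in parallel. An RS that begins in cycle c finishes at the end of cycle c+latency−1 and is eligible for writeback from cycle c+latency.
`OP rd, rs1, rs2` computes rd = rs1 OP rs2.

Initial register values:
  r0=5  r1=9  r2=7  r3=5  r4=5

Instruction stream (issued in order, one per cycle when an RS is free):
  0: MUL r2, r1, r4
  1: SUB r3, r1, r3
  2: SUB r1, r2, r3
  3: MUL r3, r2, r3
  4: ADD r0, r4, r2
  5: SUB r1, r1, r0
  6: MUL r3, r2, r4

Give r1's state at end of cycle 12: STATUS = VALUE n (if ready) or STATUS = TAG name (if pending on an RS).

  c1: issue MUL r2<-Mul1  regs: r0:5,r1:9,r2:Mul1,r3:5,r4:5
  c2: issue SUB r3<-Add1  regs: r0:5,r1:9,r2:Mul1,r3:Add1,r4:5
  c3: issue SUB r1<-Add2  regs: r0:5,r1:Add2,r2:Mul1,r3:Add1,r4:5
  c4: issue MUL r3<-Mul2  regs: r0:5,r1:Add2,r2:Mul1,r3:Mul2,r4:5
  c5: CDB Add1=4; issue ADD r0<-Add1  regs: r0:Add1,r1:Add2,r2:Mul1,r3:Mul2,r4:5
  c6: CDB Mul1=45; issue SUB r1<-Add3  regs: r0:Add1,r1:Add3,r2:45,r3:Mul2,r4:5
  c7: issue MUL r3<-Mul1  regs: r0:Add1,r1:Add3,r2:45,r3:Mul1,r4:5
  c8: -  regs: r0:Add1,r1:Add3,r2:45,r3:Mul1,r4:5
  c9: CDB Add1=50  regs: r0:50,r1:Add3,r2:45,r3:Mul1,r4:5
  c10: CDB Add2=41  regs: r0:50,r1:Add3,r2:45,r3:Mul1,r4:5
  c11: CDB Mul2=180  regs: r0:50,r1:Add3,r2:45,r3:Mul1,r4:5
  c12: CDB Mul1=225  regs: r0:50,r1:Add3,r2:45,r3:225,r4:5

STATUS = TAG Add3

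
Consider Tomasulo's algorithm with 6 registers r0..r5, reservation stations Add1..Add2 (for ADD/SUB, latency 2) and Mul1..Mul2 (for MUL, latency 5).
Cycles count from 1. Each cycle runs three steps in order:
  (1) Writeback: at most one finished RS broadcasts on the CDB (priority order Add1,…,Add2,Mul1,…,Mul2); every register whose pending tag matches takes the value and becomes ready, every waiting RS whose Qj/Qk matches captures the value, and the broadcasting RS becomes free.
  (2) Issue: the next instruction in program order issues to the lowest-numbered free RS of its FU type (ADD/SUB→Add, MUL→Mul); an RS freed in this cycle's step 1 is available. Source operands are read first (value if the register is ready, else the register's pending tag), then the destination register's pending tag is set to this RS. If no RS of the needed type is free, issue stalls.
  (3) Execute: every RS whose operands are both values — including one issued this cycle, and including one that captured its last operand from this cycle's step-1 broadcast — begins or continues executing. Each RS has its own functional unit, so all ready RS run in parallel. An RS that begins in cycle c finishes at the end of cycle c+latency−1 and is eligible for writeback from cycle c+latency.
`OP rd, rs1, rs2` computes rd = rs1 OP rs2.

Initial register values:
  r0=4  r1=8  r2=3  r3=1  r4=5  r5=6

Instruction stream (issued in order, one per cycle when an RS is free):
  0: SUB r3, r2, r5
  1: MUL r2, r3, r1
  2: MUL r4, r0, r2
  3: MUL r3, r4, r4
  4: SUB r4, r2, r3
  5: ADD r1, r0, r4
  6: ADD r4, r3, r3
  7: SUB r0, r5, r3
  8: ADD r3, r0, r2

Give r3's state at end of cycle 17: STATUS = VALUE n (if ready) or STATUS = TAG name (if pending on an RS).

STATUS = TAG Mul1

cycle 1: issue SUB r3<-Add1 // r0:4,r1:8,r2:3,r3:Add1,r4:5,r5:6
cycle 2: issue MUL r2<-Mul1 // r0:4,r1:8,r2:Mul1,r3:Add1,r4:5,r5:6
cycle 3: CDB Add1=-3; issue MUL r4<-Mul2 // r0:4,r1:8,r2:Mul1,r3:-3,r4:Mul2,r5:6
cycle 4: stall // r0:4,r1:8,r2:Mul1,r3:-3,r4:Mul2,r5:6
cycle 5: stall // r0:4,r1:8,r2:Mul1,r3:-3,r4:Mul2,r5:6
cycle 6: stall // r0:4,r1:8,r2:Mul1,r3:-3,r4:Mul2,r5:6
cycle 7: stall // r0:4,r1:8,r2:Mul1,r3:-3,r4:Mul2,r5:6
cycle 8: CDB Mul1=-24; issue MUL r3<-Mul1 // r0:4,r1:8,r2:-24,r3:Mul1,r4:Mul2,r5:6
cycle 9: issue SUB r4<-Add1 // r0:4,r1:8,r2:-24,r3:Mul1,r4:Add1,r5:6
cycle 10: issue ADD r1<-Add2 // r0:4,r1:Add2,r2:-24,r3:Mul1,r4:Add1,r5:6
cycle 11: stall // r0:4,r1:Add2,r2:-24,r3:Mul1,r4:Add1,r5:6
cycle 12: stall // r0:4,r1:Add2,r2:-24,r3:Mul1,r4:Add1,r5:6
cycle 13: CDB Mul2=-96; stall // r0:4,r1:Add2,r2:-24,r3:Mul1,r4:Add1,r5:6
cycle 14: stall // r0:4,r1:Add2,r2:-24,r3:Mul1,r4:Add1,r5:6
cycle 15: stall // r0:4,r1:Add2,r2:-24,r3:Mul1,r4:Add1,r5:6
cycle 16: stall // r0:4,r1:Add2,r2:-24,r3:Mul1,r4:Add1,r5:6
cycle 17: stall // r0:4,r1:Add2,r2:-24,r3:Mul1,r4:Add1,r5:6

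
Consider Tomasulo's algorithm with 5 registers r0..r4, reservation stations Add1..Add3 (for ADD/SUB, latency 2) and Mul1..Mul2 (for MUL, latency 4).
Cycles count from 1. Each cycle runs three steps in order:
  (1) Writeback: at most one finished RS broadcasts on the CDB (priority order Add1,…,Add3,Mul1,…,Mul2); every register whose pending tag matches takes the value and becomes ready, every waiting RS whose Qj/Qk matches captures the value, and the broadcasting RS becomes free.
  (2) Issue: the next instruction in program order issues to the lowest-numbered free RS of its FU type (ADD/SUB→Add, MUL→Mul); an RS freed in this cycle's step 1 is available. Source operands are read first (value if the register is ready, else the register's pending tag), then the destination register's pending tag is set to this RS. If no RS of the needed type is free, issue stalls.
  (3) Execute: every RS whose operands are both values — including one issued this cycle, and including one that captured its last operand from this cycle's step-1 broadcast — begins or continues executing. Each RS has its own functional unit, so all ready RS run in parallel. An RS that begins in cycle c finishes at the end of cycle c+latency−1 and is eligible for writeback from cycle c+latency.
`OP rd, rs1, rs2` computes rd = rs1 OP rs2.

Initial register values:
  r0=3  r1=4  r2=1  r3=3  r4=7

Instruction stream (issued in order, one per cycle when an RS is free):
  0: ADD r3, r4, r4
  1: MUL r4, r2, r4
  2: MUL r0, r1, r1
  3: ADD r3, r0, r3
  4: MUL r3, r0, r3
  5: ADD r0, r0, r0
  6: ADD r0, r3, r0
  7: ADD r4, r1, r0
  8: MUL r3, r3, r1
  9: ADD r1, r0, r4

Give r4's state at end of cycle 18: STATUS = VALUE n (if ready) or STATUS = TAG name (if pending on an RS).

STATUS = VALUE 516

c1: issue ADD r3<-Add1 | r0:3,r1:4,r2:1,r3:Add1,r4:7
c2: issue MUL r4<-Mul1 | r0:3,r1:4,r2:1,r3:Add1,r4:Mul1
c3: CDB Add1=14; issue MUL r0<-Mul2 | r0:Mul2,r1:4,r2:1,r3:14,r4:Mul1
c4: issue ADD r3<-Add1 | r0:Mul2,r1:4,r2:1,r3:Add1,r4:Mul1
c5: stall | r0:Mul2,r1:4,r2:1,r3:Add1,r4:Mul1
c6: CDB Mul1=7; issue MUL r3<-Mul1 | r0:Mul2,r1:4,r2:1,r3:Mul1,r4:7
c7: CDB Mul2=16; issue ADD r0<-Add2 | r0:Add2,r1:4,r2:1,r3:Mul1,r4:7
c8: issue ADD r0<-Add3 | r0:Add3,r1:4,r2:1,r3:Mul1,r4:7
c9: CDB Add1=30; issue ADD r4<-Add1 | r0:Add3,r1:4,r2:1,r3:Mul1,r4:Add1
c10: CDB Add2=32; issue MUL r3<-Mul2 | r0:Add3,r1:4,r2:1,r3:Mul2,r4:Add1
c11: issue ADD r1<-Add2 | r0:Add3,r1:Add2,r2:1,r3:Mul2,r4:Add1
c12: - | r0:Add3,r1:Add2,r2:1,r3:Mul2,r4:Add1
c13: CDB Mul1=480 | r0:Add3,r1:Add2,r2:1,r3:Mul2,r4:Add1
c14: - | r0:Add3,r1:Add2,r2:1,r3:Mul2,r4:Add1
c15: CDB Add3=512 | r0:512,r1:Add2,r2:1,r3:Mul2,r4:Add1
c16: - | r0:512,r1:Add2,r2:1,r3:Mul2,r4:Add1
c17: CDB Add1=516 | r0:512,r1:Add2,r2:1,r3:Mul2,r4:516
c18: CDB Mul2=1920 | r0:512,r1:Add2,r2:1,r3:1920,r4:516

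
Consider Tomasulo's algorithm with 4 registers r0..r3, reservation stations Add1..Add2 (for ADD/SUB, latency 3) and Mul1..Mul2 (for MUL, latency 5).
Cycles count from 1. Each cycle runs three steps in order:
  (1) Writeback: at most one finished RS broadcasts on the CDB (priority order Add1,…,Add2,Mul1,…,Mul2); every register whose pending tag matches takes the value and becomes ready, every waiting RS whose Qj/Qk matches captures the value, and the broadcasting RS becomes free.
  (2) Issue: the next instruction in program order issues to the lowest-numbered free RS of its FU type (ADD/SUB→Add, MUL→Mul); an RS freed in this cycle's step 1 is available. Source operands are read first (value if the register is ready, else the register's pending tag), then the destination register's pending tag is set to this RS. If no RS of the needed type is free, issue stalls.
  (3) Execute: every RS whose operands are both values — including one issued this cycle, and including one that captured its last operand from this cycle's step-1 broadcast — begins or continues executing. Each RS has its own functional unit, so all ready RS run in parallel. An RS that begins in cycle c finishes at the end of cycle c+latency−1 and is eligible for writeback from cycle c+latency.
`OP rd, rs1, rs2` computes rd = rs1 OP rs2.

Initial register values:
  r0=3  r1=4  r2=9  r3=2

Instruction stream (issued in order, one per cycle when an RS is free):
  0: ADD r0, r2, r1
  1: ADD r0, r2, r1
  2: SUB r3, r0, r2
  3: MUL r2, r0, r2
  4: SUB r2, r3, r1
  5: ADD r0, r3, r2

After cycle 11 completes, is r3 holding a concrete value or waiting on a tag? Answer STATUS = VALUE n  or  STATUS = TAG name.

c1: issue ADD r0<-Add1 | r0:Add1,r1:4,r2:9,r3:2
c2: issue ADD r0<-Add2 | r0:Add2,r1:4,r2:9,r3:2
c3: stall | r0:Add2,r1:4,r2:9,r3:2
c4: CDB Add1=13; issue SUB r3<-Add1 | r0:Add2,r1:4,r2:9,r3:Add1
c5: CDB Add2=13; issue MUL r2<-Mul1 | r0:13,r1:4,r2:Mul1,r3:Add1
c6: issue SUB r2<-Add2 | r0:13,r1:4,r2:Add2,r3:Add1
c7: stall | r0:13,r1:4,r2:Add2,r3:Add1
c8: CDB Add1=4; issue ADD r0<-Add1 | r0:Add1,r1:4,r2:Add2,r3:4
c9: - | r0:Add1,r1:4,r2:Add2,r3:4
c10: CDB Mul1=117 | r0:Add1,r1:4,r2:Add2,r3:4
c11: CDB Add2=0 | r0:Add1,r1:4,r2:0,r3:4

STATUS = VALUE 4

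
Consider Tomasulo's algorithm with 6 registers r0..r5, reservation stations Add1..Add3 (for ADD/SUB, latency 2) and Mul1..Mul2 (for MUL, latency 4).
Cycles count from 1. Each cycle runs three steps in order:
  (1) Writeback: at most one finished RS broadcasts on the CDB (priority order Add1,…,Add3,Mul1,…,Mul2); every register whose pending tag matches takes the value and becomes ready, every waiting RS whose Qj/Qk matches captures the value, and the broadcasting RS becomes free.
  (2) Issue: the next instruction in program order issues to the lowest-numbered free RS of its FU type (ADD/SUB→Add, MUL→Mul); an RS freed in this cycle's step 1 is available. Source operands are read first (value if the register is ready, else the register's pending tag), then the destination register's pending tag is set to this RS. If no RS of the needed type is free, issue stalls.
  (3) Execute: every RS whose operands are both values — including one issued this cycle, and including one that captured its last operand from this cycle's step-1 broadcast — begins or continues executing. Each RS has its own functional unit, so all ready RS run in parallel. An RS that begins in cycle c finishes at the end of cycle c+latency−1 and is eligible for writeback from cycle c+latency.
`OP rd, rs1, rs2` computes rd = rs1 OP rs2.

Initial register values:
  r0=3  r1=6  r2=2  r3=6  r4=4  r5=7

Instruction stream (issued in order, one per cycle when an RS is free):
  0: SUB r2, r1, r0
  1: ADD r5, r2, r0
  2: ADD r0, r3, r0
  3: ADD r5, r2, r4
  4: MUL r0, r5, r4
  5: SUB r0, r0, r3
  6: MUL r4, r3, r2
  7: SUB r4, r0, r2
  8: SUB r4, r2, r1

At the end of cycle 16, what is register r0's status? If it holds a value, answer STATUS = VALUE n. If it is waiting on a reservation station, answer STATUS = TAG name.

STATUS = VALUE 22

cycle 1: issue SUB r2<-Add1 // r0:3,r1:6,r2:Add1,r3:6,r4:4,r5:7
cycle 2: issue ADD r5<-Add2 // r0:3,r1:6,r2:Add1,r3:6,r4:4,r5:Add2
cycle 3: CDB Add1=3; issue ADD r0<-Add1 // r0:Add1,r1:6,r2:3,r3:6,r4:4,r5:Add2
cycle 4: issue ADD r5<-Add3 // r0:Add1,r1:6,r2:3,r3:6,r4:4,r5:Add3
cycle 5: CDB Add1=9; issue MUL r0<-Mul1 // r0:Mul1,r1:6,r2:3,r3:6,r4:4,r5:Add3
cycle 6: CDB Add2=6; issue SUB r0<-Add1 // r0:Add1,r1:6,r2:3,r3:6,r4:4,r5:Add3
cycle 7: CDB Add3=7; issue MUL r4<-Mul2 // r0:Add1,r1:6,r2:3,r3:6,r4:Mul2,r5:7
cycle 8: issue SUB r4<-Add2 // r0:Add1,r1:6,r2:3,r3:6,r4:Add2,r5:7
cycle 9: issue SUB r4<-Add3 // r0:Add1,r1:6,r2:3,r3:6,r4:Add3,r5:7
cycle 10: - // r0:Add1,r1:6,r2:3,r3:6,r4:Add3,r5:7
cycle 11: CDB Add3=-3 // r0:Add1,r1:6,r2:3,r3:6,r4:-3,r5:7
cycle 12: CDB Mul1=28 // r0:Add1,r1:6,r2:3,r3:6,r4:-3,r5:7
cycle 13: CDB Mul2=18 // r0:Add1,r1:6,r2:3,r3:6,r4:-3,r5:7
cycle 14: CDB Add1=22 // r0:22,r1:6,r2:3,r3:6,r4:-3,r5:7
cycle 15: - // r0:22,r1:6,r2:3,r3:6,r4:-3,r5:7
cycle 16: CDB Add2=19 // r0:22,r1:6,r2:3,r3:6,r4:-3,r5:7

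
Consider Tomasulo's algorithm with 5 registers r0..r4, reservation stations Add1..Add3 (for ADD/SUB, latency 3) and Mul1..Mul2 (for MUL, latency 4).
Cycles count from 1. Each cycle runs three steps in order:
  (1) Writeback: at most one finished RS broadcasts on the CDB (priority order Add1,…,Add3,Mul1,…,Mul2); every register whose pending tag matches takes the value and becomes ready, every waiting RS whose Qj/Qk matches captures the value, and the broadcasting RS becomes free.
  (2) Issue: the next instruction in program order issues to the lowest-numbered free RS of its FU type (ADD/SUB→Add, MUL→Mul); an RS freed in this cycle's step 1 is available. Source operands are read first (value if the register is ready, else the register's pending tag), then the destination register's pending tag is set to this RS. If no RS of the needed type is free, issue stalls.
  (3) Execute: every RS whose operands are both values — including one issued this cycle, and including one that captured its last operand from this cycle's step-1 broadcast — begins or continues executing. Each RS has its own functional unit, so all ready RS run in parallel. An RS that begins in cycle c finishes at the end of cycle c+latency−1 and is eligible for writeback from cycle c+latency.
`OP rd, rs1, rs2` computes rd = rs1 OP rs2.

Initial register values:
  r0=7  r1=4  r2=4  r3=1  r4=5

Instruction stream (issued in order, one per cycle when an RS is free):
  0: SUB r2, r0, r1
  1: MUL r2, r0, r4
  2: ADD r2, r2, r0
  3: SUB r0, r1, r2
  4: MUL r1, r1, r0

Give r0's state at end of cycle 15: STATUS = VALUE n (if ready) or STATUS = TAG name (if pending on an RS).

STATUS = VALUE -38

  c1: issue SUB r2<-Add1  regs: r0:7,r1:4,r2:Add1,r3:1,r4:5
  c2: issue MUL r2<-Mul1  regs: r0:7,r1:4,r2:Mul1,r3:1,r4:5
  c3: issue ADD r2<-Add2  regs: r0:7,r1:4,r2:Add2,r3:1,r4:5
  c4: CDB Add1=3; issue SUB r0<-Add1  regs: r0:Add1,r1:4,r2:Add2,r3:1,r4:5
  c5: issue MUL r1<-Mul2  regs: r0:Add1,r1:Mul2,r2:Add2,r3:1,r4:5
  c6: CDB Mul1=35  regs: r0:Add1,r1:Mul2,r2:Add2,r3:1,r4:5
  c7: -  regs: r0:Add1,r1:Mul2,r2:Add2,r3:1,r4:5
  c8: -  regs: r0:Add1,r1:Mul2,r2:Add2,r3:1,r4:5
  c9: CDB Add2=42  regs: r0:Add1,r1:Mul2,r2:42,r3:1,r4:5
  c10: -  regs: r0:Add1,r1:Mul2,r2:42,r3:1,r4:5
  c11: -  regs: r0:Add1,r1:Mul2,r2:42,r3:1,r4:5
  c12: CDB Add1=-38  regs: r0:-38,r1:Mul2,r2:42,r3:1,r4:5
  c13: -  regs: r0:-38,r1:Mul2,r2:42,r3:1,r4:5
  c14: -  regs: r0:-38,r1:Mul2,r2:42,r3:1,r4:5
  c15: -  regs: r0:-38,r1:Mul2,r2:42,r3:1,r4:5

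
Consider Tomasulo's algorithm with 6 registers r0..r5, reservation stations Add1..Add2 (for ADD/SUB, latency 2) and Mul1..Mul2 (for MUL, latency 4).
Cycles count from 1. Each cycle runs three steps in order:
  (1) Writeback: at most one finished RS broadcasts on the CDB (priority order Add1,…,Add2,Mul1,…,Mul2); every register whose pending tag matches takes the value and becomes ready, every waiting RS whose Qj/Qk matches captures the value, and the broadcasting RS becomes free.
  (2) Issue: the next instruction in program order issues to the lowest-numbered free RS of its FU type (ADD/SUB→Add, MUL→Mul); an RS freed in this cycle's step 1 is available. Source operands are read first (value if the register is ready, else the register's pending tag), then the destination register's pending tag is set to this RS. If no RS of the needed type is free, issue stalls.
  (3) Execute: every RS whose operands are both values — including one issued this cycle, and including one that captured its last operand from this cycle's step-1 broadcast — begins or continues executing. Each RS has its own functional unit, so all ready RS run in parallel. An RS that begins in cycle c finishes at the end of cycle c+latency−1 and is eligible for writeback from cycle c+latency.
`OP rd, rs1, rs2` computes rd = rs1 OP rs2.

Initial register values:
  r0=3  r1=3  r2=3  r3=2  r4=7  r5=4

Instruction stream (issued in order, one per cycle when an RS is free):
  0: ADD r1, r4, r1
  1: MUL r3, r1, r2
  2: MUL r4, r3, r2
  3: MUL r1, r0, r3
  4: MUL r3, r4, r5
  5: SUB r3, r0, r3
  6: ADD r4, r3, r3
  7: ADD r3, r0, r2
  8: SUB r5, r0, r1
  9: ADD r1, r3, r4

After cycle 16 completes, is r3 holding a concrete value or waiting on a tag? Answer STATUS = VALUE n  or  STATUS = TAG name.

STATUS = TAG Add1

c1: issue ADD r1<-Add1 | r0:3,r1:Add1,r2:3,r3:2,r4:7,r5:4
c2: issue MUL r3<-Mul1 | r0:3,r1:Add1,r2:3,r3:Mul1,r4:7,r5:4
c3: CDB Add1=10; issue MUL r4<-Mul2 | r0:3,r1:10,r2:3,r3:Mul1,r4:Mul2,r5:4
c4: stall | r0:3,r1:10,r2:3,r3:Mul1,r4:Mul2,r5:4
c5: stall | r0:3,r1:10,r2:3,r3:Mul1,r4:Mul2,r5:4
c6: stall | r0:3,r1:10,r2:3,r3:Mul1,r4:Mul2,r5:4
c7: CDB Mul1=30; issue MUL r1<-Mul1 | r0:3,r1:Mul1,r2:3,r3:30,r4:Mul2,r5:4
c8: stall | r0:3,r1:Mul1,r2:3,r3:30,r4:Mul2,r5:4
c9: stall | r0:3,r1:Mul1,r2:3,r3:30,r4:Mul2,r5:4
c10: stall | r0:3,r1:Mul1,r2:3,r3:30,r4:Mul2,r5:4
c11: CDB Mul1=90; issue MUL r3<-Mul1 | r0:3,r1:90,r2:3,r3:Mul1,r4:Mul2,r5:4
c12: CDB Mul2=90; issue SUB r3<-Add1 | r0:3,r1:90,r2:3,r3:Add1,r4:90,r5:4
c13: issue ADD r4<-Add2 | r0:3,r1:90,r2:3,r3:Add1,r4:Add2,r5:4
c14: stall | r0:3,r1:90,r2:3,r3:Add1,r4:Add2,r5:4
c15: stall | r0:3,r1:90,r2:3,r3:Add1,r4:Add2,r5:4
c16: CDB Mul1=360; stall | r0:3,r1:90,r2:3,r3:Add1,r4:Add2,r5:4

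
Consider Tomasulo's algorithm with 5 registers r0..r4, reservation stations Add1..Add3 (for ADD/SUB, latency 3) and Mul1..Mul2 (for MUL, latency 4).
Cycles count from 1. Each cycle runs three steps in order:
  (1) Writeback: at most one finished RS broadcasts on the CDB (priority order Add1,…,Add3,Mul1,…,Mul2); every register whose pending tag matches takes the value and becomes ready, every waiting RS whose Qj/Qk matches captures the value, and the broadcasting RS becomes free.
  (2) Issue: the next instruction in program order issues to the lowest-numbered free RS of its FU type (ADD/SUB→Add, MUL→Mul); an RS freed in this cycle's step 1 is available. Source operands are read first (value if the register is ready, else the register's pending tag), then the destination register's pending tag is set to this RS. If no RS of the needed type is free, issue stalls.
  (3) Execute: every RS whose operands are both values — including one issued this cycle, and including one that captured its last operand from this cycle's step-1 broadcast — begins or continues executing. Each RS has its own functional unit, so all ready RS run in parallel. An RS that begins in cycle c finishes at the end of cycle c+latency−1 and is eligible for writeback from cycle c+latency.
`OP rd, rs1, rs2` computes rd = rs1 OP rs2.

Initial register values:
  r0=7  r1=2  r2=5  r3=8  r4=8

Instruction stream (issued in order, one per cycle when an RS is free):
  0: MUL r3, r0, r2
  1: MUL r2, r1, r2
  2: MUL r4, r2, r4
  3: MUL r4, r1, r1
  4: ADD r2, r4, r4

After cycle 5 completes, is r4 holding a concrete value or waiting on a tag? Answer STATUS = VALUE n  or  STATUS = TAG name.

c1: issue MUL r3<-Mul1 | r0:7,r1:2,r2:5,r3:Mul1,r4:8
c2: issue MUL r2<-Mul2 | r0:7,r1:2,r2:Mul2,r3:Mul1,r4:8
c3: stall | r0:7,r1:2,r2:Mul2,r3:Mul1,r4:8
c4: stall | r0:7,r1:2,r2:Mul2,r3:Mul1,r4:8
c5: CDB Mul1=35; issue MUL r4<-Mul1 | r0:7,r1:2,r2:Mul2,r3:35,r4:Mul1

STATUS = TAG Mul1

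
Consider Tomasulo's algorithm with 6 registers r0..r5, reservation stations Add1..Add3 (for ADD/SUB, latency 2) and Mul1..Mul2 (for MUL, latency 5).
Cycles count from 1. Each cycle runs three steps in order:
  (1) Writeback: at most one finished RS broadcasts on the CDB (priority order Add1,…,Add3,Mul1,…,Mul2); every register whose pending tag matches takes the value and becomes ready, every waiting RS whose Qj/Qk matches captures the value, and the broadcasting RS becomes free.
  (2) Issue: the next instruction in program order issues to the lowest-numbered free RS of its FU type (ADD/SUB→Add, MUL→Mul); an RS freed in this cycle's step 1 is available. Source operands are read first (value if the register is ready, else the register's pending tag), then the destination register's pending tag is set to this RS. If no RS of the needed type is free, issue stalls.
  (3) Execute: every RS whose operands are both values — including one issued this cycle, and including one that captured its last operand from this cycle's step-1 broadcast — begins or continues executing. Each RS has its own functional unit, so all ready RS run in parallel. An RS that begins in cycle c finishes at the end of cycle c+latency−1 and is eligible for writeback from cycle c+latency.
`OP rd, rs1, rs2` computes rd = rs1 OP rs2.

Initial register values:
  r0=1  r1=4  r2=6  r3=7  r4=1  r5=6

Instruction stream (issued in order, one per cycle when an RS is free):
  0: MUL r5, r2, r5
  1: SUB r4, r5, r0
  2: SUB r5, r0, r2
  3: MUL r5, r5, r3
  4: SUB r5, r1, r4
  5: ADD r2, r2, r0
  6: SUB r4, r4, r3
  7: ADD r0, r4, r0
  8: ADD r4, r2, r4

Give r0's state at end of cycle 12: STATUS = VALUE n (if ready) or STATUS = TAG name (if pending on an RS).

STATUS = TAG Add3

  c1: issue MUL r5<-Mul1  regs: r0:1,r1:4,r2:6,r3:7,r4:1,r5:Mul1
  c2: issue SUB r4<-Add1  regs: r0:1,r1:4,r2:6,r3:7,r4:Add1,r5:Mul1
  c3: issue SUB r5<-Add2  regs: r0:1,r1:4,r2:6,r3:7,r4:Add1,r5:Add2
  c4: issue MUL r5<-Mul2  regs: r0:1,r1:4,r2:6,r3:7,r4:Add1,r5:Mul2
  c5: CDB Add2=-5; issue SUB r5<-Add2  regs: r0:1,r1:4,r2:6,r3:7,r4:Add1,r5:Add2
  c6: CDB Mul1=36; issue ADD r2<-Add3  regs: r0:1,r1:4,r2:Add3,r3:7,r4:Add1,r5:Add2
  c7: stall  regs: r0:1,r1:4,r2:Add3,r3:7,r4:Add1,r5:Add2
  c8: CDB Add1=35; issue SUB r4<-Add1  regs: r0:1,r1:4,r2:Add3,r3:7,r4:Add1,r5:Add2
  c9: CDB Add3=7; issue ADD r0<-Add3  regs: r0:Add3,r1:4,r2:7,r3:7,r4:Add1,r5:Add2
  c10: CDB Add1=28; issue ADD r4<-Add1  regs: r0:Add3,r1:4,r2:7,r3:7,r4:Add1,r5:Add2
  c11: CDB Add2=-31  regs: r0:Add3,r1:4,r2:7,r3:7,r4:Add1,r5:-31
  c12: CDB Add1=35  regs: r0:Add3,r1:4,r2:7,r3:7,r4:35,r5:-31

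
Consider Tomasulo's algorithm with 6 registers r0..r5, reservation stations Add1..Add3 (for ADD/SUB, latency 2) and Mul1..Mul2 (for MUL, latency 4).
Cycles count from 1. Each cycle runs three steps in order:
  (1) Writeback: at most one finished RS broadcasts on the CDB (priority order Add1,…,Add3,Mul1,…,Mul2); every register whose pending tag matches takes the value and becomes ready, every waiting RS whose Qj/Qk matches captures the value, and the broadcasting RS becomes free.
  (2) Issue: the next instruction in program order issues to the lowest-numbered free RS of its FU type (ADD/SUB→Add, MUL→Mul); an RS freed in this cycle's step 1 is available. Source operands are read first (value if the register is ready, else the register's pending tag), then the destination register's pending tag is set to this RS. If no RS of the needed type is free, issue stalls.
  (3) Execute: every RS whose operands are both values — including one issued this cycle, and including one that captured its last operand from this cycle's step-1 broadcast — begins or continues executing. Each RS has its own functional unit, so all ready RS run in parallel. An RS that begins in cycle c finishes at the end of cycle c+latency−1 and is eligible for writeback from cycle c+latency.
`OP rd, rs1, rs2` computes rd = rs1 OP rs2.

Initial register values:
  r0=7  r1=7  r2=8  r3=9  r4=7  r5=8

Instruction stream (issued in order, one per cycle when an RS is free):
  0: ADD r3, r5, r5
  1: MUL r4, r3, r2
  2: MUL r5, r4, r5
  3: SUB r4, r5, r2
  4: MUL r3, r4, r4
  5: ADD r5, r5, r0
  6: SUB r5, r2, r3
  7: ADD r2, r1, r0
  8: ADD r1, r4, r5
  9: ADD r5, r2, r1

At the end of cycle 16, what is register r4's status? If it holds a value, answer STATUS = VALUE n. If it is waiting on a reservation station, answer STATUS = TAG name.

STATUS = VALUE 1016

c1: issue ADD r3<-Add1 | r0:7,r1:7,r2:8,r3:Add1,r4:7,r5:8
c2: issue MUL r4<-Mul1 | r0:7,r1:7,r2:8,r3:Add1,r4:Mul1,r5:8
c3: CDB Add1=16; issue MUL r5<-Mul2 | r0:7,r1:7,r2:8,r3:16,r4:Mul1,r5:Mul2
c4: issue SUB r4<-Add1 | r0:7,r1:7,r2:8,r3:16,r4:Add1,r5:Mul2
c5: stall | r0:7,r1:7,r2:8,r3:16,r4:Add1,r5:Mul2
c6: stall | r0:7,r1:7,r2:8,r3:16,r4:Add1,r5:Mul2
c7: CDB Mul1=128; issue MUL r3<-Mul1 | r0:7,r1:7,r2:8,r3:Mul1,r4:Add1,r5:Mul2
c8: issue ADD r5<-Add2 | r0:7,r1:7,r2:8,r3:Mul1,r4:Add1,r5:Add2
c9: issue SUB r5<-Add3 | r0:7,r1:7,r2:8,r3:Mul1,r4:Add1,r5:Add3
c10: stall | r0:7,r1:7,r2:8,r3:Mul1,r4:Add1,r5:Add3
c11: CDB Mul2=1024; stall | r0:7,r1:7,r2:8,r3:Mul1,r4:Add1,r5:Add3
c12: stall | r0:7,r1:7,r2:8,r3:Mul1,r4:Add1,r5:Add3
c13: CDB Add1=1016; issue ADD r2<-Add1 | r0:7,r1:7,r2:Add1,r3:Mul1,r4:1016,r5:Add3
c14: CDB Add2=1031; issue ADD r1<-Add2 | r0:7,r1:Add2,r2:Add1,r3:Mul1,r4:1016,r5:Add3
c15: CDB Add1=14; issue ADD r5<-Add1 | r0:7,r1:Add2,r2:14,r3:Mul1,r4:1016,r5:Add1
c16: - | r0:7,r1:Add2,r2:14,r3:Mul1,r4:1016,r5:Add1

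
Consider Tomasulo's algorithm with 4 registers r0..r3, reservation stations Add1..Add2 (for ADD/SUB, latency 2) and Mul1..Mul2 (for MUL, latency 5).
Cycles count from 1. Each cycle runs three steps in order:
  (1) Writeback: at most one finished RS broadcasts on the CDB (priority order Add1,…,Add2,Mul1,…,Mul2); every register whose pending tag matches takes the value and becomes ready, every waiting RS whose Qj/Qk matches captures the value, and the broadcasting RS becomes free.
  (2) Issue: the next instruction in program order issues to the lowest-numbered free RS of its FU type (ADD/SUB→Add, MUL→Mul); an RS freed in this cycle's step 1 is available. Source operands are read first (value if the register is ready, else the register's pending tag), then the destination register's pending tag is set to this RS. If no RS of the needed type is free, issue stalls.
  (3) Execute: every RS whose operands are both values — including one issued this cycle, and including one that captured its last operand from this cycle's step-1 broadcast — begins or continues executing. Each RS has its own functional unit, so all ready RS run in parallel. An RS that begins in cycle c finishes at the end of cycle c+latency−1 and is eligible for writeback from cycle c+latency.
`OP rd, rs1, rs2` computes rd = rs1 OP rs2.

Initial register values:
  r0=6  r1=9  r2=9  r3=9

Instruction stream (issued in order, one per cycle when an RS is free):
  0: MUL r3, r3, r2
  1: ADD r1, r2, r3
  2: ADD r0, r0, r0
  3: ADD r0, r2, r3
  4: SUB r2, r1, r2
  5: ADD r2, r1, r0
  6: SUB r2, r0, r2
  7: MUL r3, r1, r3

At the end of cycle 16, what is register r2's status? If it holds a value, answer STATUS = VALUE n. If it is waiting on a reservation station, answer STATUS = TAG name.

cycle 1: issue MUL r3<-Mul1 // r0:6,r1:9,r2:9,r3:Mul1
cycle 2: issue ADD r1<-Add1 // r0:6,r1:Add1,r2:9,r3:Mul1
cycle 3: issue ADD r0<-Add2 // r0:Add2,r1:Add1,r2:9,r3:Mul1
cycle 4: stall // r0:Add2,r1:Add1,r2:9,r3:Mul1
cycle 5: CDB Add2=12; issue ADD r0<-Add2 // r0:Add2,r1:Add1,r2:9,r3:Mul1
cycle 6: CDB Mul1=81; stall // r0:Add2,r1:Add1,r2:9,r3:81
cycle 7: stall // r0:Add2,r1:Add1,r2:9,r3:81
cycle 8: CDB Add1=90; issue SUB r2<-Add1 // r0:Add2,r1:90,r2:Add1,r3:81
cycle 9: CDB Add2=90; issue ADD r2<-Add2 // r0:90,r1:90,r2:Add2,r3:81
cycle 10: CDB Add1=81; issue SUB r2<-Add1 // r0:90,r1:90,r2:Add1,r3:81
cycle 11: CDB Add2=180; issue MUL r3<-Mul1 // r0:90,r1:90,r2:Add1,r3:Mul1
cycle 12: - // r0:90,r1:90,r2:Add1,r3:Mul1
cycle 13: CDB Add1=-90 // r0:90,r1:90,r2:-90,r3:Mul1
cycle 14: - // r0:90,r1:90,r2:-90,r3:Mul1
cycle 15: - // r0:90,r1:90,r2:-90,r3:Mul1
cycle 16: CDB Mul1=7290 // r0:90,r1:90,r2:-90,r3:7290

STATUS = VALUE -90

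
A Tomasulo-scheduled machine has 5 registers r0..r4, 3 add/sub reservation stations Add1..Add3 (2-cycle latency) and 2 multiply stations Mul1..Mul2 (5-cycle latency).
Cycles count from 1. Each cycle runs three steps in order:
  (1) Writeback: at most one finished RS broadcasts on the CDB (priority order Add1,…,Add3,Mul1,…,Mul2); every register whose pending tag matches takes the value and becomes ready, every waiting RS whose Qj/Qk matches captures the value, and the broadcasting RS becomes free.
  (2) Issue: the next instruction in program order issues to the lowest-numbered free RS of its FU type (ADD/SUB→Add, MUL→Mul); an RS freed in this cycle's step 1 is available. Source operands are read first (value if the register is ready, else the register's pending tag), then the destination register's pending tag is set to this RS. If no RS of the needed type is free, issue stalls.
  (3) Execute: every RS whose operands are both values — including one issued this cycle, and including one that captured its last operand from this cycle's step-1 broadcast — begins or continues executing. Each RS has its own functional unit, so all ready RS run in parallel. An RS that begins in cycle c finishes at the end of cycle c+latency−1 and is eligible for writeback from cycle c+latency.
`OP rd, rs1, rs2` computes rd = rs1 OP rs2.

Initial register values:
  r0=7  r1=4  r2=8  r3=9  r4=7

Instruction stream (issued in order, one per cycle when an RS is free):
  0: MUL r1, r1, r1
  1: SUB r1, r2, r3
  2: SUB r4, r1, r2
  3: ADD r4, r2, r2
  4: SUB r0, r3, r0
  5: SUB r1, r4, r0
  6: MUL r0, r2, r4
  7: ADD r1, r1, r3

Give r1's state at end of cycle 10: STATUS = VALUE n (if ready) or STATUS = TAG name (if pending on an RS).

c1: issue MUL r1<-Mul1 | r0:7,r1:Mul1,r2:8,r3:9,r4:7
c2: issue SUB r1<-Add1 | r0:7,r1:Add1,r2:8,r3:9,r4:7
c3: issue SUB r4<-Add2 | r0:7,r1:Add1,r2:8,r3:9,r4:Add2
c4: CDB Add1=-1; issue ADD r4<-Add1 | r0:7,r1:-1,r2:8,r3:9,r4:Add1
c5: issue SUB r0<-Add3 | r0:Add3,r1:-1,r2:8,r3:9,r4:Add1
c6: CDB Add1=16; issue SUB r1<-Add1 | r0:Add3,r1:Add1,r2:8,r3:9,r4:16
c7: CDB Add2=-9; issue MUL r0<-Mul2 | r0:Mul2,r1:Add1,r2:8,r3:9,r4:16
c8: CDB Add3=2; issue ADD r1<-Add2 | r0:Mul2,r1:Add2,r2:8,r3:9,r4:16
c9: CDB Mul1=16 | r0:Mul2,r1:Add2,r2:8,r3:9,r4:16
c10: CDB Add1=14 | r0:Mul2,r1:Add2,r2:8,r3:9,r4:16

STATUS = TAG Add2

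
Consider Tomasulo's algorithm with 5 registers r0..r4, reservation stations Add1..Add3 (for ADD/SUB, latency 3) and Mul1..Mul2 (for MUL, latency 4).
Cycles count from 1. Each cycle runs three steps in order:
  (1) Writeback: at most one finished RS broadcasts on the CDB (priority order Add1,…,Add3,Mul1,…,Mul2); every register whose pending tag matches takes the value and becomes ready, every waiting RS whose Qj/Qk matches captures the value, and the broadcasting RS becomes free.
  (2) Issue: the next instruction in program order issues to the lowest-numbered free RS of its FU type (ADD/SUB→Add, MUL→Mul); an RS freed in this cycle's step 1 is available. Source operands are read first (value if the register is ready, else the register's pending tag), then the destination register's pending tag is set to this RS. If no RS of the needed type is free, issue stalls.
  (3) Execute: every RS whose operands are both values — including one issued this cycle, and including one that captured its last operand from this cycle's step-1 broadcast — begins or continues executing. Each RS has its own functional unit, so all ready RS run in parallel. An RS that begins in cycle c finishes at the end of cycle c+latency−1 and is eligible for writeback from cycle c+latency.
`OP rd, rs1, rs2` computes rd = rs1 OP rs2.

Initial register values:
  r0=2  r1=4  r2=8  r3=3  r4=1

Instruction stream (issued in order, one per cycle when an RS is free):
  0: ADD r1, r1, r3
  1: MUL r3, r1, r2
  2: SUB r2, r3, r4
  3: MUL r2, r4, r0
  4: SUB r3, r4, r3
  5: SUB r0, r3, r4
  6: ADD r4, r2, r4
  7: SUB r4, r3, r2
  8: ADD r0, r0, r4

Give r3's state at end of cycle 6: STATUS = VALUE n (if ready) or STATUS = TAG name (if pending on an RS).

STATUS = TAG Add1

c1: issue ADD r1<-Add1 | r0:2,r1:Add1,r2:8,r3:3,r4:1
c2: issue MUL r3<-Mul1 | r0:2,r1:Add1,r2:8,r3:Mul1,r4:1
c3: issue SUB r2<-Add2 | r0:2,r1:Add1,r2:Add2,r3:Mul1,r4:1
c4: CDB Add1=7; issue MUL r2<-Mul2 | r0:2,r1:7,r2:Mul2,r3:Mul1,r4:1
c5: issue SUB r3<-Add1 | r0:2,r1:7,r2:Mul2,r3:Add1,r4:1
c6: issue SUB r0<-Add3 | r0:Add3,r1:7,r2:Mul2,r3:Add1,r4:1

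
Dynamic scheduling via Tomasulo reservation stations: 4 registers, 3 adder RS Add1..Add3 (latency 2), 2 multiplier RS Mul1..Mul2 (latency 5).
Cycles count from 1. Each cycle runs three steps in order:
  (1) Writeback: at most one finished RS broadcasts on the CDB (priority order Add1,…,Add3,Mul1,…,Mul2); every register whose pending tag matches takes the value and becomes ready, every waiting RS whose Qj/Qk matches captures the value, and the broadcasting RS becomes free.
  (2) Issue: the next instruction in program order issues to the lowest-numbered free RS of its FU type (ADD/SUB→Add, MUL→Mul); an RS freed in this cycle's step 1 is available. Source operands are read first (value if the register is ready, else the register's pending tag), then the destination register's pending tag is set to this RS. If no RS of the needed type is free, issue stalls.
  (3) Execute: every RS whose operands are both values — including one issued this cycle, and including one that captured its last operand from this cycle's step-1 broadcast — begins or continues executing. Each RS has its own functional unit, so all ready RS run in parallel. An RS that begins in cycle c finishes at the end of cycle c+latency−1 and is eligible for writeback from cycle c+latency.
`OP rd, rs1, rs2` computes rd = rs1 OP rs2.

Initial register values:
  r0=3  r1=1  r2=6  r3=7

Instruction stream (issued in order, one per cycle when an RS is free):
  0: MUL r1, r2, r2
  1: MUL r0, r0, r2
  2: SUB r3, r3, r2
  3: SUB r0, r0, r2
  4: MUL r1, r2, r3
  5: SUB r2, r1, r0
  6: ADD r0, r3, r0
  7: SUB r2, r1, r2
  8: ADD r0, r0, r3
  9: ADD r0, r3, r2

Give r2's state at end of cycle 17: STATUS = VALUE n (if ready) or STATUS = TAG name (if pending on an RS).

cycle 1: issue MUL r1<-Mul1 // r0:3,r1:Mul1,r2:6,r3:7
cycle 2: issue MUL r0<-Mul2 // r0:Mul2,r1:Mul1,r2:6,r3:7
cycle 3: issue SUB r3<-Add1 // r0:Mul2,r1:Mul1,r2:6,r3:Add1
cycle 4: issue SUB r0<-Add2 // r0:Add2,r1:Mul1,r2:6,r3:Add1
cycle 5: CDB Add1=1; stall // r0:Add2,r1:Mul1,r2:6,r3:1
cycle 6: CDB Mul1=36; issue MUL r1<-Mul1 // r0:Add2,r1:Mul1,r2:6,r3:1
cycle 7: CDB Mul2=18; issue SUB r2<-Add1 // r0:Add2,r1:Mul1,r2:Add1,r3:1
cycle 8: issue ADD r0<-Add3 // r0:Add3,r1:Mul1,r2:Add1,r3:1
cycle 9: CDB Add2=12; issue SUB r2<-Add2 // r0:Add3,r1:Mul1,r2:Add2,r3:1
cycle 10: stall // r0:Add3,r1:Mul1,r2:Add2,r3:1
cycle 11: CDB Add3=13; issue ADD r0<-Add3 // r0:Add3,r1:Mul1,r2:Add2,r3:1
cycle 12: CDB Mul1=6; stall // r0:Add3,r1:6,r2:Add2,r3:1
cycle 13: CDB Add3=14; issue ADD r0<-Add3 // r0:Add3,r1:6,r2:Add2,r3:1
cycle 14: CDB Add1=-6 // r0:Add3,r1:6,r2:Add2,r3:1
cycle 15: - // r0:Add3,r1:6,r2:Add2,r3:1
cycle 16: CDB Add2=12 // r0:Add3,r1:6,r2:12,r3:1
cycle 17: - // r0:Add3,r1:6,r2:12,r3:1

STATUS = VALUE 12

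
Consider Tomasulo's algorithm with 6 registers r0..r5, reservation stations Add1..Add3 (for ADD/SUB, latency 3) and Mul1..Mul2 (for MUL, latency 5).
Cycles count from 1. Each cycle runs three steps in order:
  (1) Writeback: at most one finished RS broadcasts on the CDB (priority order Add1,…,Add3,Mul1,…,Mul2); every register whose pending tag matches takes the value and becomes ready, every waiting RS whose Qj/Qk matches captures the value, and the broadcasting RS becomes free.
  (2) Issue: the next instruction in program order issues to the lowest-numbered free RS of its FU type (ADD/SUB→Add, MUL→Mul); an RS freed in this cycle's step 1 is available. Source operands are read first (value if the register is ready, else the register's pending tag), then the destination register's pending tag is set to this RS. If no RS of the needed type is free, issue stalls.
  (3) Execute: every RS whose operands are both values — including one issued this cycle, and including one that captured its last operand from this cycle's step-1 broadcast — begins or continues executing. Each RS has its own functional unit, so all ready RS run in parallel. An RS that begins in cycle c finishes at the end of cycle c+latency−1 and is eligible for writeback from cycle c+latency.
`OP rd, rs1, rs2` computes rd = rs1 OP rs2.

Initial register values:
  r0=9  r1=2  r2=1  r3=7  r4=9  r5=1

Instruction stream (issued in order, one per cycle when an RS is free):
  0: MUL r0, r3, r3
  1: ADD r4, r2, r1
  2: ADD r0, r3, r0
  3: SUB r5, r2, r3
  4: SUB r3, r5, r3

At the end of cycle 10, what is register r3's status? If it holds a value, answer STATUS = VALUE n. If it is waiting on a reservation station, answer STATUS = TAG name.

c1: issue MUL r0<-Mul1 | r0:Mul1,r1:2,r2:1,r3:7,r4:9,r5:1
c2: issue ADD r4<-Add1 | r0:Mul1,r1:2,r2:1,r3:7,r4:Add1,r5:1
c3: issue ADD r0<-Add2 | r0:Add2,r1:2,r2:1,r3:7,r4:Add1,r5:1
c4: issue SUB r5<-Add3 | r0:Add2,r1:2,r2:1,r3:7,r4:Add1,r5:Add3
c5: CDB Add1=3; issue SUB r3<-Add1 | r0:Add2,r1:2,r2:1,r3:Add1,r4:3,r5:Add3
c6: CDB Mul1=49 | r0:Add2,r1:2,r2:1,r3:Add1,r4:3,r5:Add3
c7: CDB Add3=-6 | r0:Add2,r1:2,r2:1,r3:Add1,r4:3,r5:-6
c8: - | r0:Add2,r1:2,r2:1,r3:Add1,r4:3,r5:-6
c9: CDB Add2=56 | r0:56,r1:2,r2:1,r3:Add1,r4:3,r5:-6
c10: CDB Add1=-13 | r0:56,r1:2,r2:1,r3:-13,r4:3,r5:-6

STATUS = VALUE -13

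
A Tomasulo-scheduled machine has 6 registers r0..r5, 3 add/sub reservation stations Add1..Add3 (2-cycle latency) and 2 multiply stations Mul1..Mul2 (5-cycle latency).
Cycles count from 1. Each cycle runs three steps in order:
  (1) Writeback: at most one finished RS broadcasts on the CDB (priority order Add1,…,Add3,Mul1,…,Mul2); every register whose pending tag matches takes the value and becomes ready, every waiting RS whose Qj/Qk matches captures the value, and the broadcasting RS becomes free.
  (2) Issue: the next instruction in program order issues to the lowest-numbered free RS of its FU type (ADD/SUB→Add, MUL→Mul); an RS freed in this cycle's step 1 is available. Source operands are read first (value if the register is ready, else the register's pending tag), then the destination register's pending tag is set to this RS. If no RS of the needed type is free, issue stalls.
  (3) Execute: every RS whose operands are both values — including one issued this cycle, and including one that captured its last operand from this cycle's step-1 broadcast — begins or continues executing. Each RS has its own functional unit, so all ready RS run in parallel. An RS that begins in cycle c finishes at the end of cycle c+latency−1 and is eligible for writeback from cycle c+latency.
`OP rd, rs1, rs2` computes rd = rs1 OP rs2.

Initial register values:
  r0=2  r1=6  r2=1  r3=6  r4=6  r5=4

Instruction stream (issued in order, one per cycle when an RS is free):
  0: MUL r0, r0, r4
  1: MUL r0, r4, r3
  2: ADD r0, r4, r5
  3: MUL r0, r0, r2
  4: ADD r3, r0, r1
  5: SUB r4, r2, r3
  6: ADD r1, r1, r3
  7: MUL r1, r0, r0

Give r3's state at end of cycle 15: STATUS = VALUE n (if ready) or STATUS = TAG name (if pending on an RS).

STATUS = VALUE 16

  c1: issue MUL r0<-Mul1  regs: r0:Mul1,r1:6,r2:1,r3:6,r4:6,r5:4
  c2: issue MUL r0<-Mul2  regs: r0:Mul2,r1:6,r2:1,r3:6,r4:6,r5:4
  c3: issue ADD r0<-Add1  regs: r0:Add1,r1:6,r2:1,r3:6,r4:6,r5:4
  c4: stall  regs: r0:Add1,r1:6,r2:1,r3:6,r4:6,r5:4
  c5: CDB Add1=10; stall  regs: r0:10,r1:6,r2:1,r3:6,r4:6,r5:4
  c6: CDB Mul1=12; issue MUL r0<-Mul1  regs: r0:Mul1,r1:6,r2:1,r3:6,r4:6,r5:4
  c7: CDB Mul2=36; issue ADD r3<-Add1  regs: r0:Mul1,r1:6,r2:1,r3:Add1,r4:6,r5:4
  c8: issue SUB r4<-Add2  regs: r0:Mul1,r1:6,r2:1,r3:Add1,r4:Add2,r5:4
  c9: issue ADD r1<-Add3  regs: r0:Mul1,r1:Add3,r2:1,r3:Add1,r4:Add2,r5:4
  c10: issue MUL r1<-Mul2  regs: r0:Mul1,r1:Mul2,r2:1,r3:Add1,r4:Add2,r5:4
  c11: CDB Mul1=10  regs: r0:10,r1:Mul2,r2:1,r3:Add1,r4:Add2,r5:4
  c12: -  regs: r0:10,r1:Mul2,r2:1,r3:Add1,r4:Add2,r5:4
  c13: CDB Add1=16  regs: r0:10,r1:Mul2,r2:1,r3:16,r4:Add2,r5:4
  c14: -  regs: r0:10,r1:Mul2,r2:1,r3:16,r4:Add2,r5:4
  c15: CDB Add2=-15  regs: r0:10,r1:Mul2,r2:1,r3:16,r4:-15,r5:4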